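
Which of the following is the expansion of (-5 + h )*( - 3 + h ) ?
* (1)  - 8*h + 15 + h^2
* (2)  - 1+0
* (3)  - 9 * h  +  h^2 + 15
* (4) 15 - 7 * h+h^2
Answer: 1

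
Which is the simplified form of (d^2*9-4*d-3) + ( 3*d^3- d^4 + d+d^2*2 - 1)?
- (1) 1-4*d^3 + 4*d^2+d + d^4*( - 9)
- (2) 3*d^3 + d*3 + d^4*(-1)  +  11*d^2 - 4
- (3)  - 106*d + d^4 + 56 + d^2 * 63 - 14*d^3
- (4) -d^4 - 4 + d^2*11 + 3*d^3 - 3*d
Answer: 4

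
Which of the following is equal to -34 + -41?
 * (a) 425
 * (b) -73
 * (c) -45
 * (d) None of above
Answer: d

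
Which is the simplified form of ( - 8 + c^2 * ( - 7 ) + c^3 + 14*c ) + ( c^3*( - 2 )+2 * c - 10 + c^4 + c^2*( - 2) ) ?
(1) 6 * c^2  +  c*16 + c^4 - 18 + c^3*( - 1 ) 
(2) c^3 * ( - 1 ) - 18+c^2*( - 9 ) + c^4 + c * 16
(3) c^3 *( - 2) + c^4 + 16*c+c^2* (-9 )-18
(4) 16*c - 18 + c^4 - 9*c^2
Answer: 2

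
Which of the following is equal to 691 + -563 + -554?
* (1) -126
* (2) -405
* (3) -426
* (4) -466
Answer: 3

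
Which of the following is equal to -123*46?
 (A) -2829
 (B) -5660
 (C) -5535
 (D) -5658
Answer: D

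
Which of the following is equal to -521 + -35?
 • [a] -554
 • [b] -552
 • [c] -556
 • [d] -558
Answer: c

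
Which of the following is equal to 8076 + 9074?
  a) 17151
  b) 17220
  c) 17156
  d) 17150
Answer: d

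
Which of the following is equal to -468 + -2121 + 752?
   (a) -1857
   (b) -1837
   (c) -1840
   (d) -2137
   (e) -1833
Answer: b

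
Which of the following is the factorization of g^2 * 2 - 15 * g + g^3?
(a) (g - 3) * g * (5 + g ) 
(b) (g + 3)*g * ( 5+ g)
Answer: a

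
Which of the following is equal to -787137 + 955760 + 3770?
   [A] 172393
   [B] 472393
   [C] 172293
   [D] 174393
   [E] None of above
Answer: A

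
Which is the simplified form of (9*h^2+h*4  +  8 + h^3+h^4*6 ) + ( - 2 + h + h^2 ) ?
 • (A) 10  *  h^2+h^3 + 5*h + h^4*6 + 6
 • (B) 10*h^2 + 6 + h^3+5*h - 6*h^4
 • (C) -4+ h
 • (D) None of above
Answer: A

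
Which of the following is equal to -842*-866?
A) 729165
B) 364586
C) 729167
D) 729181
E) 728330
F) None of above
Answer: F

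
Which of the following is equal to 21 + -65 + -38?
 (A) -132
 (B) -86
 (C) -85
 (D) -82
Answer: D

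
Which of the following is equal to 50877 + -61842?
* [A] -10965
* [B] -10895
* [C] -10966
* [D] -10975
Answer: A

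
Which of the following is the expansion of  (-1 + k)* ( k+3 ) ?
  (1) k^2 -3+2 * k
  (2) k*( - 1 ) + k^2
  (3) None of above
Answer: 1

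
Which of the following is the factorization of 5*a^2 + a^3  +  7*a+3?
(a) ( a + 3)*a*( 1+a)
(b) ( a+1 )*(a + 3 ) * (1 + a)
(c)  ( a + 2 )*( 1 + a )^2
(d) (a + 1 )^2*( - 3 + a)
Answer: b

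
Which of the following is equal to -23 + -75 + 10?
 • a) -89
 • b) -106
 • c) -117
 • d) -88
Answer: d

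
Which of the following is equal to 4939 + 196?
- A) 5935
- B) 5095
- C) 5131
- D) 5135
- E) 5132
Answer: D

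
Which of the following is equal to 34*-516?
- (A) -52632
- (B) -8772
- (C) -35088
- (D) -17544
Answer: D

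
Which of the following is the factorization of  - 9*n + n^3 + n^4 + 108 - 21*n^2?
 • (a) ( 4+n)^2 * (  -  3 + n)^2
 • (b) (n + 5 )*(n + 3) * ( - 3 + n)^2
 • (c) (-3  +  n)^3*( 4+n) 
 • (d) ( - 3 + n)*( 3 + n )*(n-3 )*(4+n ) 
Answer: d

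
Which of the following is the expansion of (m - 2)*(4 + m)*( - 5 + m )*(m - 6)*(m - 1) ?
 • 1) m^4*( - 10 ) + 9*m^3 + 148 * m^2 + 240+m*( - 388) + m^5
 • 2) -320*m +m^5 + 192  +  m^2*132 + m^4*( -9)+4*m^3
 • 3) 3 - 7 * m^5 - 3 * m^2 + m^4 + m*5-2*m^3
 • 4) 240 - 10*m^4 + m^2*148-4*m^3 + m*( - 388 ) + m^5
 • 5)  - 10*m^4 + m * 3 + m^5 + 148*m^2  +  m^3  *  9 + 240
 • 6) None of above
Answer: 1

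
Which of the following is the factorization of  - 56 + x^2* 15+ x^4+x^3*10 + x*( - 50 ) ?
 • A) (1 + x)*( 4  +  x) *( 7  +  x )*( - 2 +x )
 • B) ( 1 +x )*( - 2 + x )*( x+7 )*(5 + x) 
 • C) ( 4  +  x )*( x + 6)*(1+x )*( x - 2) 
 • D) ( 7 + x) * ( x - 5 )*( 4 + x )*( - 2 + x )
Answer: A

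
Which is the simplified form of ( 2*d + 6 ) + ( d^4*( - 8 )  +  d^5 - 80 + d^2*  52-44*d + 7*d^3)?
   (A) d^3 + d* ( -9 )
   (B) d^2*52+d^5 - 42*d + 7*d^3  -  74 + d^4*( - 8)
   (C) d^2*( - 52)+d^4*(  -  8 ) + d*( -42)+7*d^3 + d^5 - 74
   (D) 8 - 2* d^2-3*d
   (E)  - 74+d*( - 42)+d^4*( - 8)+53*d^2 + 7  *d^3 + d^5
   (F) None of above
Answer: B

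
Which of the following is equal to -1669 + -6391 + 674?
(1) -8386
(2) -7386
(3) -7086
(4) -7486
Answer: 2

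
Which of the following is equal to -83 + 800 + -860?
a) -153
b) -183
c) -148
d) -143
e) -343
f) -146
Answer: d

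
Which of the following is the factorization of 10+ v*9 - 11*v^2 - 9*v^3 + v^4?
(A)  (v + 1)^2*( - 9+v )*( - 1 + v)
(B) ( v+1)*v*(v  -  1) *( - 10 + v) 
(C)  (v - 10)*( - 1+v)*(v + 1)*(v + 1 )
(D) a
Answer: C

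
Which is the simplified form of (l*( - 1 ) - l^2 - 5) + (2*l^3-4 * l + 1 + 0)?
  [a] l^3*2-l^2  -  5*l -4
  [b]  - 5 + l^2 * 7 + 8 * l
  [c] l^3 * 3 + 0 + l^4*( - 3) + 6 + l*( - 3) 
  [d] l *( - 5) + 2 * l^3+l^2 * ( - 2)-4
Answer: a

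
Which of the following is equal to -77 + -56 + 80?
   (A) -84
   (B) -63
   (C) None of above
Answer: C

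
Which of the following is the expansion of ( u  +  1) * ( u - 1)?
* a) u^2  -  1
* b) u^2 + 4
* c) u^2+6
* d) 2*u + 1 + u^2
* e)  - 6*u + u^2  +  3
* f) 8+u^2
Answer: a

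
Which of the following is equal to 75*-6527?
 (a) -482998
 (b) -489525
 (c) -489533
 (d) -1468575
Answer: b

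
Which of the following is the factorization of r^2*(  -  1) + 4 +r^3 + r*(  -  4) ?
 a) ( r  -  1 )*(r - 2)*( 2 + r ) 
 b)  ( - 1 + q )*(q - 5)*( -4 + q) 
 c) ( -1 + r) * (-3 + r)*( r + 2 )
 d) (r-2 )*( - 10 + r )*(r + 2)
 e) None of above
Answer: a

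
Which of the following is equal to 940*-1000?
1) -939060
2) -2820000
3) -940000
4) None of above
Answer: 3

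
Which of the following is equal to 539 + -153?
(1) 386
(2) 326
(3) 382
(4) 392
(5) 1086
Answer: 1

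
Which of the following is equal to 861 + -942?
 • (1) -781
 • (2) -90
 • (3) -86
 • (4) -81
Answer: 4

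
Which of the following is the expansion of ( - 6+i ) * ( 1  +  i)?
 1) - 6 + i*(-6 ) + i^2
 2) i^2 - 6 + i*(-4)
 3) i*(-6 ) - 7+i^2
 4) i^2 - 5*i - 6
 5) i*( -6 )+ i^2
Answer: 4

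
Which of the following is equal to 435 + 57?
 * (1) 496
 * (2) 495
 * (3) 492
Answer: 3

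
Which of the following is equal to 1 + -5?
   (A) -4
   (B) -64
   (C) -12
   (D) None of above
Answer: A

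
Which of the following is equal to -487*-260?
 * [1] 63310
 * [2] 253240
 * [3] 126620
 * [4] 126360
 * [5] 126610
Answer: 3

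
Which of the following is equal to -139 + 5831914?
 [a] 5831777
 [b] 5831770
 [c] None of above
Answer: c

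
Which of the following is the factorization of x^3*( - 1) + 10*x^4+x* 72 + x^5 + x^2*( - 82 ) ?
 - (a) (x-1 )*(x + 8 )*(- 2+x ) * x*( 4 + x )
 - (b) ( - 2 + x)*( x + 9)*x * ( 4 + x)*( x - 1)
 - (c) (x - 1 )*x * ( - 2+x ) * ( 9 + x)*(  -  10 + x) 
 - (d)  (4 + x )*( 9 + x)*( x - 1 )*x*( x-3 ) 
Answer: b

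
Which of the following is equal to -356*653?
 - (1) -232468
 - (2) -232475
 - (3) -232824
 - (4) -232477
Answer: 1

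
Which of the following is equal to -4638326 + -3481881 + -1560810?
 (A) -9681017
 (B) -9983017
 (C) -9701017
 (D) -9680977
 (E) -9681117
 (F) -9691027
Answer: A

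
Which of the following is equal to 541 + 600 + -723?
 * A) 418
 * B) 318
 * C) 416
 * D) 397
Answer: A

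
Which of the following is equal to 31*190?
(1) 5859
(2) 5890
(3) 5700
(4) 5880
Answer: 2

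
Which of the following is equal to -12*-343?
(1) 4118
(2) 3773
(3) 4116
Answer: 3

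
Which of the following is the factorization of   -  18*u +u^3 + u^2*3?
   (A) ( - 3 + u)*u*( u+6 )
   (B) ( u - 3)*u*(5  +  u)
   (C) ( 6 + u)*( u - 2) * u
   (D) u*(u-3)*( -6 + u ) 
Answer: A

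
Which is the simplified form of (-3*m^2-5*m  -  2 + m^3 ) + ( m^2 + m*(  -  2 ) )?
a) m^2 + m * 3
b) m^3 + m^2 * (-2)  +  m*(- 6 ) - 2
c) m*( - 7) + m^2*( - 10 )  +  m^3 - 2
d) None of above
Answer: d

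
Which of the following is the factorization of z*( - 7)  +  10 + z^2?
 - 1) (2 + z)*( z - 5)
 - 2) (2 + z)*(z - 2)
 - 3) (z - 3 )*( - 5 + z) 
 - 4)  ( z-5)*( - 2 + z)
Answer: 4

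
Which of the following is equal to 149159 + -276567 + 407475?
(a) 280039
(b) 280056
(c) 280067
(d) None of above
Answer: c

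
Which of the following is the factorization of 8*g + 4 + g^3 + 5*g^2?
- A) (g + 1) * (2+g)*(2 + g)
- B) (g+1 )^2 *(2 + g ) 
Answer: A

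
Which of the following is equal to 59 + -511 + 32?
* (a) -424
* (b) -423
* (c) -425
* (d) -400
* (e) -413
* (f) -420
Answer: f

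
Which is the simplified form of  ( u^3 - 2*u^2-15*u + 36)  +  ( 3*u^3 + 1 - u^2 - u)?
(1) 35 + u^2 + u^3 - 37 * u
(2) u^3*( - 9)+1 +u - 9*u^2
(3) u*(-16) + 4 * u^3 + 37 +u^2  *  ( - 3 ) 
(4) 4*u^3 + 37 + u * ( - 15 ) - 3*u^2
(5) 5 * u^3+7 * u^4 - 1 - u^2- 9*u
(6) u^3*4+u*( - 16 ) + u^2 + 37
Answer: 3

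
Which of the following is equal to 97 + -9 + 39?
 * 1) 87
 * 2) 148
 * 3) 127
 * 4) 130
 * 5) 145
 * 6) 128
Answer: 3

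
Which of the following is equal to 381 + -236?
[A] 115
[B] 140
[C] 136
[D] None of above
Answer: D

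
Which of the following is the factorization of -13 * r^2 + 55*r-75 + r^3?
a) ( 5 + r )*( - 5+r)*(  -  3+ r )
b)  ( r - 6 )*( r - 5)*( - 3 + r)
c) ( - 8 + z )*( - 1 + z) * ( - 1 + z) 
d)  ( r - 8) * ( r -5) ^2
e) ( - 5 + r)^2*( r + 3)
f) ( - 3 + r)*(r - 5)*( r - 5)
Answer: f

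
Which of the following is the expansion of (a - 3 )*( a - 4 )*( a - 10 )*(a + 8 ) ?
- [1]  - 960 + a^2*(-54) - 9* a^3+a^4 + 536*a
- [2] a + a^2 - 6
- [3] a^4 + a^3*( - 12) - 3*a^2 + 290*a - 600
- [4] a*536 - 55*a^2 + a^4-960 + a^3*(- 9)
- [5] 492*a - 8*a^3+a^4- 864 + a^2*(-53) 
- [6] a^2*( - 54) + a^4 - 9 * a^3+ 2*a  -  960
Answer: 1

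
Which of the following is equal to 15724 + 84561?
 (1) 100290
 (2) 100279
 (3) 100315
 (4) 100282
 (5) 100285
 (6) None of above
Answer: 5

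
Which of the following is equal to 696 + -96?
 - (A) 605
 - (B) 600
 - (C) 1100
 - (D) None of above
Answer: B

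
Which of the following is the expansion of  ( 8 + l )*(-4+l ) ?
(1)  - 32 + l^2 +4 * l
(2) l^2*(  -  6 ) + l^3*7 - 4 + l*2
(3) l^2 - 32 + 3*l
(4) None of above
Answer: 1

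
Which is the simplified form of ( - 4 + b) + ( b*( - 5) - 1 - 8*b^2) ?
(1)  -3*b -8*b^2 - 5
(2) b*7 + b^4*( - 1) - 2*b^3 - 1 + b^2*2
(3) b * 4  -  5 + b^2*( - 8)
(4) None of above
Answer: 4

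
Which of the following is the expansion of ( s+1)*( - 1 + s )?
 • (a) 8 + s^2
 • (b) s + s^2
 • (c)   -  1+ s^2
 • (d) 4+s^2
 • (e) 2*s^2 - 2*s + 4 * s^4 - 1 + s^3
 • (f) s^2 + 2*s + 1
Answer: c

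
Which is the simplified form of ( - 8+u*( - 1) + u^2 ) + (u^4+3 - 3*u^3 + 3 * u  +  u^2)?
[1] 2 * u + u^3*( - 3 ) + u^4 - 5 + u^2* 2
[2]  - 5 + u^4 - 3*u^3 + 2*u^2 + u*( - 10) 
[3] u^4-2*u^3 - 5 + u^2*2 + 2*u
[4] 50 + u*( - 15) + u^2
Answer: 1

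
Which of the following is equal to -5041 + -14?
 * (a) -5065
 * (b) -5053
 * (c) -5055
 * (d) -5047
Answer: c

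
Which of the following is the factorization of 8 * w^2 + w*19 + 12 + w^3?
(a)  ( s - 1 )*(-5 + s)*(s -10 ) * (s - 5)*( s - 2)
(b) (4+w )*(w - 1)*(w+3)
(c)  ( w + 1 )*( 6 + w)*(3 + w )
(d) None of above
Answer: d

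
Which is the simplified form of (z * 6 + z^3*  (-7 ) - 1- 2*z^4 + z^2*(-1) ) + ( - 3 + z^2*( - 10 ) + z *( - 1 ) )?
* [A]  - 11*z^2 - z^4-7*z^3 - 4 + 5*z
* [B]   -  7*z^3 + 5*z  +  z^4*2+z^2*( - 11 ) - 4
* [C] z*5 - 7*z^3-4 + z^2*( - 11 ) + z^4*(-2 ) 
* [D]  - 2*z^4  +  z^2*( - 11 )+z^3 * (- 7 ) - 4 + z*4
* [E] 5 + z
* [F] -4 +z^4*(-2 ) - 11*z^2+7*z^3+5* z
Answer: C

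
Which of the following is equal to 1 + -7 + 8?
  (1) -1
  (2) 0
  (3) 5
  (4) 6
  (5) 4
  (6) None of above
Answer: 6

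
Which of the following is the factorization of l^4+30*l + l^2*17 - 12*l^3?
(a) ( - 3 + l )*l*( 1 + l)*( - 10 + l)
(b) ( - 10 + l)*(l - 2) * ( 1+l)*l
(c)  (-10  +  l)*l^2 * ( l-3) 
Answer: a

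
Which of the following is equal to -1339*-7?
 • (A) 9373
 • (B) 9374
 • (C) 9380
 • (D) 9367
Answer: A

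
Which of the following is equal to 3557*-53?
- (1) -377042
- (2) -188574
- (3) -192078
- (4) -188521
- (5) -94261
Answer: 4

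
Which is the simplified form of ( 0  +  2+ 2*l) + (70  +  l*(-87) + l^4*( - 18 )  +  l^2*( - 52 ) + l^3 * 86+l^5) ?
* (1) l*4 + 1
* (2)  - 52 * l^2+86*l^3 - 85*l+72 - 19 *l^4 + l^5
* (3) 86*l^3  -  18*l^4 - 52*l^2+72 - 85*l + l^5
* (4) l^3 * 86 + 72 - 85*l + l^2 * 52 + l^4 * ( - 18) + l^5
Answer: 3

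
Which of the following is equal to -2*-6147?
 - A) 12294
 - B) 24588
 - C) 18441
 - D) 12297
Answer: A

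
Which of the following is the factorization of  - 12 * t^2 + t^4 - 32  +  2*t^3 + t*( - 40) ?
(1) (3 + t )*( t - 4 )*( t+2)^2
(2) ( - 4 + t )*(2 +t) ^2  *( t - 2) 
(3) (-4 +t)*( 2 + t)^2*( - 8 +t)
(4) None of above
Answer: 4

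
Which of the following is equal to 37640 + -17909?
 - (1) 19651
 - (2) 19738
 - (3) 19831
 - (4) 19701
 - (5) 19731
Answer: 5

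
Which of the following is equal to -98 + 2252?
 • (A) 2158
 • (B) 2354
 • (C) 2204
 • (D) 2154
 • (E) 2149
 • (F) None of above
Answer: D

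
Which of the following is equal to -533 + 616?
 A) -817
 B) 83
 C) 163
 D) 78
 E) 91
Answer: B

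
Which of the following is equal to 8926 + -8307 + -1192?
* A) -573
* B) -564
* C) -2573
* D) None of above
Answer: A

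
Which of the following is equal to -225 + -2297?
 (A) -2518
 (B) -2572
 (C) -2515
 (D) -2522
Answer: D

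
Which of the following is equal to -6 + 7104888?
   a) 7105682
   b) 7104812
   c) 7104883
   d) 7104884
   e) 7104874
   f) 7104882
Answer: f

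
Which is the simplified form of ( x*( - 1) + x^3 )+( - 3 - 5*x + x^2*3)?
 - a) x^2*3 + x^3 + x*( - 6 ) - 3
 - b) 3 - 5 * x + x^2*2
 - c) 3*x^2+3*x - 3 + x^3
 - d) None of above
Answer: a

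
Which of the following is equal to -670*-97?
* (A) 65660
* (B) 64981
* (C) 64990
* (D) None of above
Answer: C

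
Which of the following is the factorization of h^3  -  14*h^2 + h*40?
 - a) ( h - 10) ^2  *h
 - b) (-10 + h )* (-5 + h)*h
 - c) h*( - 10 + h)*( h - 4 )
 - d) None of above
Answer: c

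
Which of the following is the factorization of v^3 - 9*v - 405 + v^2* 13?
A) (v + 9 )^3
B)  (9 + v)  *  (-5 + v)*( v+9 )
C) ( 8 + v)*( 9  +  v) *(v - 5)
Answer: B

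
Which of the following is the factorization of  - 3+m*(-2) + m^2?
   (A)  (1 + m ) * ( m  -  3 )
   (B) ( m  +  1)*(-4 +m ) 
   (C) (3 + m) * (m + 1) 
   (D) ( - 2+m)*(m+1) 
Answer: A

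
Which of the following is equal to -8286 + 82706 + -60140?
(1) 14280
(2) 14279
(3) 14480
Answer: 1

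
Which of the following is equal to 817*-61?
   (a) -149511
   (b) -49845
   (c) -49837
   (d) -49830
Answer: c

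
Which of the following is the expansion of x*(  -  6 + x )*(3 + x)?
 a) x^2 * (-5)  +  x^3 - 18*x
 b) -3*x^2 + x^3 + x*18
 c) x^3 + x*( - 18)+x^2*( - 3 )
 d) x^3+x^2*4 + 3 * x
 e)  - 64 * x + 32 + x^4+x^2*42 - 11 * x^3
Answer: c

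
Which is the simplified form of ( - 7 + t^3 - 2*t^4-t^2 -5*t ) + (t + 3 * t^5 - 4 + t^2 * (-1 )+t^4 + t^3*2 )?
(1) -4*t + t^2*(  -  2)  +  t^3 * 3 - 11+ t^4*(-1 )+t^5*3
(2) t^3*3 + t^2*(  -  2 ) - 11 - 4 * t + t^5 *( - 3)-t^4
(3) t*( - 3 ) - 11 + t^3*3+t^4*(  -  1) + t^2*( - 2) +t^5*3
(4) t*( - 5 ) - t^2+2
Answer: 1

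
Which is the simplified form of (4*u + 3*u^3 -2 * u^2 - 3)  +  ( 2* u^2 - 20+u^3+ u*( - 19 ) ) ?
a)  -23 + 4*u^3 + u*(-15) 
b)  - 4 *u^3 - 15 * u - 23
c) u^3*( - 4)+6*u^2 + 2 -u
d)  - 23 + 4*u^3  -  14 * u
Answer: a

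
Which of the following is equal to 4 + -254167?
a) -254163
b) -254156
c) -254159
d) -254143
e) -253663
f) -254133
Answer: a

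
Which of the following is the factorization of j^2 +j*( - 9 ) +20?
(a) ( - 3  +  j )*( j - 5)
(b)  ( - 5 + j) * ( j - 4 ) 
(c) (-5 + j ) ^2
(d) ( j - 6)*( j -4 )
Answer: b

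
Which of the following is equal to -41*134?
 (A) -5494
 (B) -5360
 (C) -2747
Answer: A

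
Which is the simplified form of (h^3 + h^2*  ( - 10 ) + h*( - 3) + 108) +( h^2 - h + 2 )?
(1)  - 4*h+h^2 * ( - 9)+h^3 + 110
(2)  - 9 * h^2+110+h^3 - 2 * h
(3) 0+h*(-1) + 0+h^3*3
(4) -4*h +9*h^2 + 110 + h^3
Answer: 1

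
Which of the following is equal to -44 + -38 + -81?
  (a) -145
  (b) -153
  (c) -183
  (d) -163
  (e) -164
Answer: d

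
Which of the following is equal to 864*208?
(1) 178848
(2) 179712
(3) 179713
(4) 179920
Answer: 2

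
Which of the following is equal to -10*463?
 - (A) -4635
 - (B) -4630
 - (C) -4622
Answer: B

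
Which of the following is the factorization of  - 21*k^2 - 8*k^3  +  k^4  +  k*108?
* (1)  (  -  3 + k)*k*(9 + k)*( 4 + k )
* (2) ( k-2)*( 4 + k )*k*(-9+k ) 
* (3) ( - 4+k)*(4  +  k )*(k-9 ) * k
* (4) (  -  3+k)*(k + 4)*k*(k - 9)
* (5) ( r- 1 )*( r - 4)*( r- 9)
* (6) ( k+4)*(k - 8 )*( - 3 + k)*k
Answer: 4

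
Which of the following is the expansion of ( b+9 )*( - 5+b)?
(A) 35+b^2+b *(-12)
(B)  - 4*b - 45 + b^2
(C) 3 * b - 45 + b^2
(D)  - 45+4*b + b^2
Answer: D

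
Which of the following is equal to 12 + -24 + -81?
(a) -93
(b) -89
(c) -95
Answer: a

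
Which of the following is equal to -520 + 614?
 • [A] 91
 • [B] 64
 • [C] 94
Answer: C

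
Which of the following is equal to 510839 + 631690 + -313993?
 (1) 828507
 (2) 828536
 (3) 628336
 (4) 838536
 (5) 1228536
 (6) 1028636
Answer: 2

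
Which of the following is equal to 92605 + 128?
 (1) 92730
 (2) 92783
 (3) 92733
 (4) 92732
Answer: 3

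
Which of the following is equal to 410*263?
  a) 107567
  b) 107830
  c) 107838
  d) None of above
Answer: b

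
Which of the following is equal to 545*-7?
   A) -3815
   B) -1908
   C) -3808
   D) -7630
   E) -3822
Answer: A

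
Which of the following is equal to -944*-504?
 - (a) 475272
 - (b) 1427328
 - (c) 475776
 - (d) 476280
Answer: c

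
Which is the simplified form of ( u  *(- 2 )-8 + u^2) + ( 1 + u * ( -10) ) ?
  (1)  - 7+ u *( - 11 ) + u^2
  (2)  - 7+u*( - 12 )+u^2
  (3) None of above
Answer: 2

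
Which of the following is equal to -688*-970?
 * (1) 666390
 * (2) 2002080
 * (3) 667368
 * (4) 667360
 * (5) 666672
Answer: 4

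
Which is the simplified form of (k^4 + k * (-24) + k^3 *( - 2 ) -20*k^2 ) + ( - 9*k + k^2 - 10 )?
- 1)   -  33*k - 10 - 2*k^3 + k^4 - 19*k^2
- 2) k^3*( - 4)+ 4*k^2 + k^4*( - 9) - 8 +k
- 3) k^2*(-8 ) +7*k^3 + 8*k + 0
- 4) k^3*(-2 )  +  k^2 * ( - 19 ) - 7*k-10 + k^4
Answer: 1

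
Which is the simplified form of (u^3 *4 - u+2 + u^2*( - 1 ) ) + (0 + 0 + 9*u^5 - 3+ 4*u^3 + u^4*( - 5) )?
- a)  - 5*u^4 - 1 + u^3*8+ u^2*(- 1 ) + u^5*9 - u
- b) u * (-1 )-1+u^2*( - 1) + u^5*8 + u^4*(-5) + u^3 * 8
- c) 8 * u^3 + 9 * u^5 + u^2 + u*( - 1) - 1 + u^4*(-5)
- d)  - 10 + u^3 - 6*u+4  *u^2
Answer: a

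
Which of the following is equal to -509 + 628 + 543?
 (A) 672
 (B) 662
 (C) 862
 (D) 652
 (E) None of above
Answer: B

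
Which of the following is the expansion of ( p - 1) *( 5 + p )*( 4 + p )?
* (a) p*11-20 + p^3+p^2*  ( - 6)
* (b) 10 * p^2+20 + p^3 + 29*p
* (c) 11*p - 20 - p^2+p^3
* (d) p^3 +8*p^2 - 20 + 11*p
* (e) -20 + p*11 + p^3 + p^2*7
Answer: d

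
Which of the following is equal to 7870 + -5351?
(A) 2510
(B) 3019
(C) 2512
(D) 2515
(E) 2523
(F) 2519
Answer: F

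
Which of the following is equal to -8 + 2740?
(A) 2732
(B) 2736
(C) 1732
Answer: A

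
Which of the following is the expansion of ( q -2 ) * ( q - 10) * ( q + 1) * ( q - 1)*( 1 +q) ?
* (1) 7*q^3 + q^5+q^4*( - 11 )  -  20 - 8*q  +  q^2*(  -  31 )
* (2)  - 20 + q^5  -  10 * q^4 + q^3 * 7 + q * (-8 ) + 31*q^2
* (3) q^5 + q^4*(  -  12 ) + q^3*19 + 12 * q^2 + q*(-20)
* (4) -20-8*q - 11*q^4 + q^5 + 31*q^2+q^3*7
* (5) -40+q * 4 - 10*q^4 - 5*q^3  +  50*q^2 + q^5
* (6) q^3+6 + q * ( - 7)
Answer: 4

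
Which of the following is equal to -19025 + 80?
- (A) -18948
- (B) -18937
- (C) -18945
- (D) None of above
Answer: C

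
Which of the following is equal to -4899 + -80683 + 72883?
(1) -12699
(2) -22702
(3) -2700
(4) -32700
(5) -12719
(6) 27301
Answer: 1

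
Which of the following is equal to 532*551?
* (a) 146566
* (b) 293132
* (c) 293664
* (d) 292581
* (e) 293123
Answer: b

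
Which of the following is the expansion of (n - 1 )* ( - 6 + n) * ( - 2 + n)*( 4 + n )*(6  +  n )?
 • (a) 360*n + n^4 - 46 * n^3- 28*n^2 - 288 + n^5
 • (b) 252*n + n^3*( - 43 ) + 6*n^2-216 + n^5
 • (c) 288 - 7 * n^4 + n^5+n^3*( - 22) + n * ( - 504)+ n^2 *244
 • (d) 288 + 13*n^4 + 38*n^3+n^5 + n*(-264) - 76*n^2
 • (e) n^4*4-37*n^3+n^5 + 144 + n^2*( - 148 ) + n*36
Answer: a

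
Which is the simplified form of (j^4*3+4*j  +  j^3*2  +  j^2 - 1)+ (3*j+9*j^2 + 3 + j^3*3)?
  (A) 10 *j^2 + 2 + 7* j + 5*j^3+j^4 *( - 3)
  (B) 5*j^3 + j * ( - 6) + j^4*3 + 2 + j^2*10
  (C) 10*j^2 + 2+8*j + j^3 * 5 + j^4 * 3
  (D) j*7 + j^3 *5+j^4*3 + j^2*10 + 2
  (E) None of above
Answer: D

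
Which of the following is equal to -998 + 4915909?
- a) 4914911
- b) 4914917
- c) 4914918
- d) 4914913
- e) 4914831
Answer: a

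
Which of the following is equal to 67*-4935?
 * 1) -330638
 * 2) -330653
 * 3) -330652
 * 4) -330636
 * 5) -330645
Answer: 5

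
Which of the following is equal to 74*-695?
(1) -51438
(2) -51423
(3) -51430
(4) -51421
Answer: 3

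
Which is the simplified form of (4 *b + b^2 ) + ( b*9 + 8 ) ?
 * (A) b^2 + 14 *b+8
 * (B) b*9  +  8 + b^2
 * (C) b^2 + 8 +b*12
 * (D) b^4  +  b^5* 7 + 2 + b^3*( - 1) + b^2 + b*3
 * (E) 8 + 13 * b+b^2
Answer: E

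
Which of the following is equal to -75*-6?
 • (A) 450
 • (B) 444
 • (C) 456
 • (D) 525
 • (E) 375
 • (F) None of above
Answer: A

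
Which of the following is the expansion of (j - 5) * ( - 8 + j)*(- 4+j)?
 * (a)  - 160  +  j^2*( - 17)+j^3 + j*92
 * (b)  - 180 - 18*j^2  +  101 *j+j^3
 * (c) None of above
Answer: a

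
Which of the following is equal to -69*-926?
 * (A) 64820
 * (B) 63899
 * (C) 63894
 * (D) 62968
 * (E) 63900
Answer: C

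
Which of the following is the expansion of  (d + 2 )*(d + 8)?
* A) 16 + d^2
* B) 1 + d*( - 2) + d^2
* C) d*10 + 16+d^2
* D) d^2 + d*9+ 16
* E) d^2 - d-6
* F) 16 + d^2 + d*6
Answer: C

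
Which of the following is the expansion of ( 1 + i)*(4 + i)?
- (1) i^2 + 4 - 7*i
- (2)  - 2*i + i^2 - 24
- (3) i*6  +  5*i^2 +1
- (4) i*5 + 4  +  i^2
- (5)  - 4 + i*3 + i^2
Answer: 4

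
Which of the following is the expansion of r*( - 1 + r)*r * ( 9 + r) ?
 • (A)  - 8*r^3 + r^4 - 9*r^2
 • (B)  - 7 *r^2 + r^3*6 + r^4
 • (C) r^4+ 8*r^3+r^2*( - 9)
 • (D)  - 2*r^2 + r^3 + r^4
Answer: C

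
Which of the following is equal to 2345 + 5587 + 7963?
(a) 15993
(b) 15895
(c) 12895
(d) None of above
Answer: b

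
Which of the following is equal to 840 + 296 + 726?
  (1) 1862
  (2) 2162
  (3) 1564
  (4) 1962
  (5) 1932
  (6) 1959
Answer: 1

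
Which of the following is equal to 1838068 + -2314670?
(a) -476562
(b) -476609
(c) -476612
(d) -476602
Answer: d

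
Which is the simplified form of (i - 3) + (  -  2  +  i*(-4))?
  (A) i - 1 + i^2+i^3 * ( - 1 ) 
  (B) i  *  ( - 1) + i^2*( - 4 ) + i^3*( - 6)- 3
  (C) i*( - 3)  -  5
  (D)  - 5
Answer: C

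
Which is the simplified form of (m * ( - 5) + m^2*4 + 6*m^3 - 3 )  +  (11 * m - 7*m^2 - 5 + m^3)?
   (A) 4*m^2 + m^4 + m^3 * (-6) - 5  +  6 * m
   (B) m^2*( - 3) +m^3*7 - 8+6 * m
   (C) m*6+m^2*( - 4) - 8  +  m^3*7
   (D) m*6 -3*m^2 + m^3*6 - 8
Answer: B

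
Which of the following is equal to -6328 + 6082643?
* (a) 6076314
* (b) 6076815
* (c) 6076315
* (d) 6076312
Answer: c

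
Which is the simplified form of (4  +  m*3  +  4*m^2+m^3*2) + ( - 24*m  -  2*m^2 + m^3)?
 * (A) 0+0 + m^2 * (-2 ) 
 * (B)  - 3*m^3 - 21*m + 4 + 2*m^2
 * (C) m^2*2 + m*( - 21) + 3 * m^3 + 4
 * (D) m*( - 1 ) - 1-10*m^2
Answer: C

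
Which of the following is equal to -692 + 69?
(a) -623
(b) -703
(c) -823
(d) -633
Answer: a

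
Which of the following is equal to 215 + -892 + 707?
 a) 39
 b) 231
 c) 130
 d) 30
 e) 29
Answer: d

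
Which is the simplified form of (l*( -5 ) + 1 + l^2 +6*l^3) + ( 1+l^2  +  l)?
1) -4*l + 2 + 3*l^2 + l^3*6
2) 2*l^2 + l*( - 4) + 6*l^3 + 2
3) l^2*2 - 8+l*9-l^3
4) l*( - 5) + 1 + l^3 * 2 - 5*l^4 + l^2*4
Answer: 2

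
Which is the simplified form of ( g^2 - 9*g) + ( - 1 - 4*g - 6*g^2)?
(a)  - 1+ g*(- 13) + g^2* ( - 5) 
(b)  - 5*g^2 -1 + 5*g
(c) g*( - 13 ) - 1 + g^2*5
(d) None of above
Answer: a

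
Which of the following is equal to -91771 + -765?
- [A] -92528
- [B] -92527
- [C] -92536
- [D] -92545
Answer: C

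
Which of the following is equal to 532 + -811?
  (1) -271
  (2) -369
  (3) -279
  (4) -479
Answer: 3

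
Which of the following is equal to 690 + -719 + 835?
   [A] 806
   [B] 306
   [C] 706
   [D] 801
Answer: A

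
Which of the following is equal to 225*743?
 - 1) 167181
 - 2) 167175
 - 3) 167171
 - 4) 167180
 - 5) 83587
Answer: 2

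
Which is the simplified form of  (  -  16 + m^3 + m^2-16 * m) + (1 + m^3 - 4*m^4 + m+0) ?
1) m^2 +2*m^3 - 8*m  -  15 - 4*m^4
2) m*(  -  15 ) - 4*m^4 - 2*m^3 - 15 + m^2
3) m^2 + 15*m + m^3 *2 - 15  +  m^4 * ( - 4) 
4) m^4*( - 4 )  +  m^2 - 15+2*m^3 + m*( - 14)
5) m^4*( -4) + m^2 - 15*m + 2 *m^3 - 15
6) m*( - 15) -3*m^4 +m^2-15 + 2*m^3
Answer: 5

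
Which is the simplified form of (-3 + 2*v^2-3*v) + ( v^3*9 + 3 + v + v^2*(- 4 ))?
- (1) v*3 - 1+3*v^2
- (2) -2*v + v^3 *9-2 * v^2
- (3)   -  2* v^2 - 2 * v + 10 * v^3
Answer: 2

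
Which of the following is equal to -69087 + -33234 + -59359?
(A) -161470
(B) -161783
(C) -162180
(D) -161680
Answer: D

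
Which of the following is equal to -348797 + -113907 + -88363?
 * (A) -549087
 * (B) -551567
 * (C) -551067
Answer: C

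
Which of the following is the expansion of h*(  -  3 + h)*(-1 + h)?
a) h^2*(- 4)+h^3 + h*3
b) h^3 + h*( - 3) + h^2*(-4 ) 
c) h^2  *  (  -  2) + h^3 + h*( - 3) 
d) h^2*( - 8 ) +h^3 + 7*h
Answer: a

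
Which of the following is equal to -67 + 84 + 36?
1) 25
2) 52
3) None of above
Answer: 3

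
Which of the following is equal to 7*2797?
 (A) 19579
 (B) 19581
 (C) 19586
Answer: A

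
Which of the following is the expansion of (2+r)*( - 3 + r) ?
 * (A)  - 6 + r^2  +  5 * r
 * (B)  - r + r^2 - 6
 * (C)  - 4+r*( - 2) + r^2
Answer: B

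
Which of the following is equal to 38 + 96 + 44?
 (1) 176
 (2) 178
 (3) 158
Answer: 2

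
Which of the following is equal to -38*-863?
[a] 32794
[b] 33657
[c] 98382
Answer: a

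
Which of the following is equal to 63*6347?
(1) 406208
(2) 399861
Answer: 2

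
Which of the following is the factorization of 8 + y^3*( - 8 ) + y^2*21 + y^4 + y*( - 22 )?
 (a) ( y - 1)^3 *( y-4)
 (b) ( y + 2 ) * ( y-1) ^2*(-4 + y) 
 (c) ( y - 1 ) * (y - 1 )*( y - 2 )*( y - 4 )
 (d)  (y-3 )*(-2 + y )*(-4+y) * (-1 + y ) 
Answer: c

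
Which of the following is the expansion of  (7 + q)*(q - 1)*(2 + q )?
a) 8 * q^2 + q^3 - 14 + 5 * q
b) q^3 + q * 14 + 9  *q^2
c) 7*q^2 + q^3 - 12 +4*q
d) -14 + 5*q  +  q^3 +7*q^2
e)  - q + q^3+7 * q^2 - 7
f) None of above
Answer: a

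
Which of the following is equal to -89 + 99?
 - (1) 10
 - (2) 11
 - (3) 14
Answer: 1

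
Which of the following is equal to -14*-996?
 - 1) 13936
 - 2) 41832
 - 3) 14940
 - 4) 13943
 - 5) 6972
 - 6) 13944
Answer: 6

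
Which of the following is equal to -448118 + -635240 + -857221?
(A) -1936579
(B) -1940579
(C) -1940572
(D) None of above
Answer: B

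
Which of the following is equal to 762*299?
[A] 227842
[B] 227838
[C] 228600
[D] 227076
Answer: B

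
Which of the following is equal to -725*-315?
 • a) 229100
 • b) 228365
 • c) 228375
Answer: c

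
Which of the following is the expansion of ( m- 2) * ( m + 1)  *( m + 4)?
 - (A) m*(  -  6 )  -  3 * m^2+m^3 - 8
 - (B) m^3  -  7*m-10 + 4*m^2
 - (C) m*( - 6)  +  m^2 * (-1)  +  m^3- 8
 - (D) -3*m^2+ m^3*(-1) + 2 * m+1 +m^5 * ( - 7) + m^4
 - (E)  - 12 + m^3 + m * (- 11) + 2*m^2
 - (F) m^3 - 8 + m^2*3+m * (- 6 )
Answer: F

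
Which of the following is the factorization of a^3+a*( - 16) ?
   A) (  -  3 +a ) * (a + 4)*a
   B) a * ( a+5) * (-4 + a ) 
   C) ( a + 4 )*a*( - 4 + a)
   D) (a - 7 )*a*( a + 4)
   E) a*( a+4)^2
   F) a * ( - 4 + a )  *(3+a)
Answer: C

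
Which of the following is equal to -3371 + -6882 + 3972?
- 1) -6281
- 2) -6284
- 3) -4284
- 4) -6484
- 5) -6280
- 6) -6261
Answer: 1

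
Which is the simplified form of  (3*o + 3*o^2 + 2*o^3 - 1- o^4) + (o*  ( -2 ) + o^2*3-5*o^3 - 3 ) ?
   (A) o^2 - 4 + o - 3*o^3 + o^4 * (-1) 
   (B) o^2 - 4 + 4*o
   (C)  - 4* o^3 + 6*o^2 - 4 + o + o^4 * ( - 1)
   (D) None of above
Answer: D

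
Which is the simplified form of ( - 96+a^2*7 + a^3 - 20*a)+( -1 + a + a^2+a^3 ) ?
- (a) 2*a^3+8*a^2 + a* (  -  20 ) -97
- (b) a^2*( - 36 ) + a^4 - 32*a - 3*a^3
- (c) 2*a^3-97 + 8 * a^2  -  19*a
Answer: c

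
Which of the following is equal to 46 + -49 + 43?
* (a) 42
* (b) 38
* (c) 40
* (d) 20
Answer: c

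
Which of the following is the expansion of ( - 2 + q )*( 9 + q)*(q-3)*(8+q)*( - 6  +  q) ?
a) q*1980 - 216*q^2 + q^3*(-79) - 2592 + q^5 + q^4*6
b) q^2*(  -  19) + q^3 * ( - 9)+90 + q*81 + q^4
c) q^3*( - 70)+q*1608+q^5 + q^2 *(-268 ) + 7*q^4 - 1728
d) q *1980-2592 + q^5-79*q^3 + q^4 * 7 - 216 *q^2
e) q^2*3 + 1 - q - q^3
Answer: a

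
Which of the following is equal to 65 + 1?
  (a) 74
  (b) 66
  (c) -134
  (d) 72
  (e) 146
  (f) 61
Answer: b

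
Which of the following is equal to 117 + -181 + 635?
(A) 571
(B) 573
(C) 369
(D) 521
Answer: A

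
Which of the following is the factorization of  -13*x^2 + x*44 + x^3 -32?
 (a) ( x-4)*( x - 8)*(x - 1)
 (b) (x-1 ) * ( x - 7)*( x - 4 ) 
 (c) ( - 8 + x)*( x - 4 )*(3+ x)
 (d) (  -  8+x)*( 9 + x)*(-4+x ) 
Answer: a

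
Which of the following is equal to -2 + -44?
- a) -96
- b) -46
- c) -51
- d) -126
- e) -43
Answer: b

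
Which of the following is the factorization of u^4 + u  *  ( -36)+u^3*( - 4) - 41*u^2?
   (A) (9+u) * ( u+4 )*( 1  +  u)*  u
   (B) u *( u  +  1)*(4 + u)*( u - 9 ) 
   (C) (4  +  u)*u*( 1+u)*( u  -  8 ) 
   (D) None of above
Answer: B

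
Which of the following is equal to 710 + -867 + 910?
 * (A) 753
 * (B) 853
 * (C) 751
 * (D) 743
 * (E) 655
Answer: A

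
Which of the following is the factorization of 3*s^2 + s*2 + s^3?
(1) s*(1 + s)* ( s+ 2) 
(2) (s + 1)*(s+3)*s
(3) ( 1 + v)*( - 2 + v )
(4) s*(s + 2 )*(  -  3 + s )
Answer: 1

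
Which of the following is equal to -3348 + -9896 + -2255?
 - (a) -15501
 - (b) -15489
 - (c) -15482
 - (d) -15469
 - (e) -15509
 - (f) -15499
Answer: f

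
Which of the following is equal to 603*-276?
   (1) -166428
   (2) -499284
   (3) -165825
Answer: 1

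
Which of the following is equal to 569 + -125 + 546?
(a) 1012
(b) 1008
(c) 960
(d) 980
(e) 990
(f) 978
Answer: e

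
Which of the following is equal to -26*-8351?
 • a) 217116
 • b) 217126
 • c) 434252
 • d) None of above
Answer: b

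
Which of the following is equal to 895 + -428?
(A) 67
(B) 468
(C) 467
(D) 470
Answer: C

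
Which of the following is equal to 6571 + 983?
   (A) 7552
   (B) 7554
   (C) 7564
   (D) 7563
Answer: B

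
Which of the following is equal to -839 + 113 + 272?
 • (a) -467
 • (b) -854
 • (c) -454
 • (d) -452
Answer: c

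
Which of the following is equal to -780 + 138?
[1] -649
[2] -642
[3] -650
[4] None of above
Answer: 2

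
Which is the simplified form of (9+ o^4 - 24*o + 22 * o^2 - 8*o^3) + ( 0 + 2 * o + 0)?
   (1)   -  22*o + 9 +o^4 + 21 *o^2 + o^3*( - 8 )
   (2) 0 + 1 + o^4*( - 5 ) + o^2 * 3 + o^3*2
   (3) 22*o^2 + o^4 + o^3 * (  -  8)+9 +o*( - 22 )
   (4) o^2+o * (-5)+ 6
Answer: 3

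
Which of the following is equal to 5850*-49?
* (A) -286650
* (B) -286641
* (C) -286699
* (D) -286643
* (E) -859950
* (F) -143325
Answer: A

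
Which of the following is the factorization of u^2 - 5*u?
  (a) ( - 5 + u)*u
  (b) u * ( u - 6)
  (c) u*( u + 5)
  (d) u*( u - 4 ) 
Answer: a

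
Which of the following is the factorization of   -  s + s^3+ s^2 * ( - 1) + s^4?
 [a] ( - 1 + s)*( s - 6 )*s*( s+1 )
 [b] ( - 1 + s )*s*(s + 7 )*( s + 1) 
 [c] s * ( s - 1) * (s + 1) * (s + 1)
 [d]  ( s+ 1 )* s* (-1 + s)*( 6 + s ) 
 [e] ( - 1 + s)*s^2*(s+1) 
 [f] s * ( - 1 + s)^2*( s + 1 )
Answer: c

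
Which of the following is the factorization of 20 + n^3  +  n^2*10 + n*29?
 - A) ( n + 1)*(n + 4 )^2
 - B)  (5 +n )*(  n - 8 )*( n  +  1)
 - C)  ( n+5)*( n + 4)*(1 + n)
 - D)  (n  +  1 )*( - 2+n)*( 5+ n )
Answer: C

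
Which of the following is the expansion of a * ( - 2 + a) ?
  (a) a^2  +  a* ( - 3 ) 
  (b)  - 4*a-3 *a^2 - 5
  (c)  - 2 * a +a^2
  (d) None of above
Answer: c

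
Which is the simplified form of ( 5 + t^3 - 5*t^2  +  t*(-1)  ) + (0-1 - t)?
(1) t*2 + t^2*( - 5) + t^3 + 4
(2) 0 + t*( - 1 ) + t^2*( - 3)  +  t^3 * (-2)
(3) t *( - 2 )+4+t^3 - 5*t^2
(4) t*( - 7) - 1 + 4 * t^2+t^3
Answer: 3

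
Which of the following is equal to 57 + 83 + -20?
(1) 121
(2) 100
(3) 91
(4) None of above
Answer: 4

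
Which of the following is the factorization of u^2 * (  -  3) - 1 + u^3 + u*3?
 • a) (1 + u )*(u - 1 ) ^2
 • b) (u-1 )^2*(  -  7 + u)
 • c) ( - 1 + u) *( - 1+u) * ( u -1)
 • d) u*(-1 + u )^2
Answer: c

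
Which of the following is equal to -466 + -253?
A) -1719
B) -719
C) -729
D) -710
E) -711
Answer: B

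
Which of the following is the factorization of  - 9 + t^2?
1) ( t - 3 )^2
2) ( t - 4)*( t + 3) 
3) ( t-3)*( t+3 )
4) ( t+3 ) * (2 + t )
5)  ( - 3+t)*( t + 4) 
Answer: 3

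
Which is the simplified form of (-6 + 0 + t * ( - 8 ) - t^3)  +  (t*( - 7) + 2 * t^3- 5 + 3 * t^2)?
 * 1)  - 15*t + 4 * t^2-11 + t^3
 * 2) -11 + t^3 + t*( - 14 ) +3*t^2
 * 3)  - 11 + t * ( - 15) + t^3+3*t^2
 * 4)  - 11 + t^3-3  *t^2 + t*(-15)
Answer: 3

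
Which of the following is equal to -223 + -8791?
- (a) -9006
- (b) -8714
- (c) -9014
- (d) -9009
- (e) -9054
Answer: c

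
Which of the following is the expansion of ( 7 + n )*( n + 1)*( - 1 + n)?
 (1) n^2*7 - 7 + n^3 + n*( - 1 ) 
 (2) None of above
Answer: 1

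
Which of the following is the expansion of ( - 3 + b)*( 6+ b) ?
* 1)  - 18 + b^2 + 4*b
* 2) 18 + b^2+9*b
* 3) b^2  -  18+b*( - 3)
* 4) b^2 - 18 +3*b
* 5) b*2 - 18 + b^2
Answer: 4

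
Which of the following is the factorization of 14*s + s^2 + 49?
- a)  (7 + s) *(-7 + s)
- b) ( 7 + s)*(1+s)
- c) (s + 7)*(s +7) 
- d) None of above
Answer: c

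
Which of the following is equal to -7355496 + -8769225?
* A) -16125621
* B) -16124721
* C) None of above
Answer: B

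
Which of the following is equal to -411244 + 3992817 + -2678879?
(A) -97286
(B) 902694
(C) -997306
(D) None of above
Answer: B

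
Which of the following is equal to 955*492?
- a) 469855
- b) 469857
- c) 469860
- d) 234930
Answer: c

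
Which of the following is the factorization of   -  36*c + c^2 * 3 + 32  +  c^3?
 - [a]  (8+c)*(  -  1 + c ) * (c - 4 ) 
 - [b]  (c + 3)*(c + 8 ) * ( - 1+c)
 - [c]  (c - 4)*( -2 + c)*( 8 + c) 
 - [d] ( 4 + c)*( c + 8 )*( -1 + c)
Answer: a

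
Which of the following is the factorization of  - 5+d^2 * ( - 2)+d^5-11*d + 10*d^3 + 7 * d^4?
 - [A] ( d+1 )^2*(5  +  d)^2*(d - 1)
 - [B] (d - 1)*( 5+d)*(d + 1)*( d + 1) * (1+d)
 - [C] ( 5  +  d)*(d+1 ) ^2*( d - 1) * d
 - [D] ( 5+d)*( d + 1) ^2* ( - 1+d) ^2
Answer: B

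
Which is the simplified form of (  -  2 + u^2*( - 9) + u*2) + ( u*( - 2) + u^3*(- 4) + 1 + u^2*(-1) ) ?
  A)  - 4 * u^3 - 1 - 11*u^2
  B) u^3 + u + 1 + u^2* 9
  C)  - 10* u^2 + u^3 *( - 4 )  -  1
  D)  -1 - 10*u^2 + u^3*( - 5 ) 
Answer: C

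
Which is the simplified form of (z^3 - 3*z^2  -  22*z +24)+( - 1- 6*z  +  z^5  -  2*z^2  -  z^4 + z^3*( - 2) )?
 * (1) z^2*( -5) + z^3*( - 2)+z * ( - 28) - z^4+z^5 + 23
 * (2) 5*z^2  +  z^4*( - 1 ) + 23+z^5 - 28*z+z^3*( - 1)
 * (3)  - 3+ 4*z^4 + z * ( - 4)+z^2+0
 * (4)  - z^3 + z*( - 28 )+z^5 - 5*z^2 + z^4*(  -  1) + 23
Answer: 4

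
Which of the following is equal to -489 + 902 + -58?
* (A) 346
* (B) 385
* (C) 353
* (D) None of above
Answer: D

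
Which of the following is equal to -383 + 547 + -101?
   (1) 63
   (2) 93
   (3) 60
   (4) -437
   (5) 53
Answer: 1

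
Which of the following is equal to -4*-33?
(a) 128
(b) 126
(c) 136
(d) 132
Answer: d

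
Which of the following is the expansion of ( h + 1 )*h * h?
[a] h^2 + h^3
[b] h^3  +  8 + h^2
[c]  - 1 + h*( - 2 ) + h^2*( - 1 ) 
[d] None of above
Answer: a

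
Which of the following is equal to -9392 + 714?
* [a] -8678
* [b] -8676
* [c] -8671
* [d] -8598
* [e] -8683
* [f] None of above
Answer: a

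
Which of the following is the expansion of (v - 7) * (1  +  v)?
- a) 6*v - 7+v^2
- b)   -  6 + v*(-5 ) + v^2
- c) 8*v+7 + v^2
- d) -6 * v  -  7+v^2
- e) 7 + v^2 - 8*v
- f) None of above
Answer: d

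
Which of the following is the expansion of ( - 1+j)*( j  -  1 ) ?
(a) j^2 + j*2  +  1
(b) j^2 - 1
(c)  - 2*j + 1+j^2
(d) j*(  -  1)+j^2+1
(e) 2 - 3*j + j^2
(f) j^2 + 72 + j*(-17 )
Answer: c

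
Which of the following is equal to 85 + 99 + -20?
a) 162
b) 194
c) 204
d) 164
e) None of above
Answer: d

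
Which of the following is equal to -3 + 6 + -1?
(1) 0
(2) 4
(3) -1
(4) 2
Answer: 4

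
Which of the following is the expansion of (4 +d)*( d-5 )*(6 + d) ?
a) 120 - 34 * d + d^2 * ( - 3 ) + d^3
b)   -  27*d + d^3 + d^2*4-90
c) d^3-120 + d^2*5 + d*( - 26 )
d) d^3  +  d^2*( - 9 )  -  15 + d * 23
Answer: c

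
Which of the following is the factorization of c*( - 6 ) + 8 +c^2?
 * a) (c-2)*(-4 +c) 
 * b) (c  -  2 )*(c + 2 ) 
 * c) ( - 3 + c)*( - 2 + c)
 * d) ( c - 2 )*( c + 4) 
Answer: a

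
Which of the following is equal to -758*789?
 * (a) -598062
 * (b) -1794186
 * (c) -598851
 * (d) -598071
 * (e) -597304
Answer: a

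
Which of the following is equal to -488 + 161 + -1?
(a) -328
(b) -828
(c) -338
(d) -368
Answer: a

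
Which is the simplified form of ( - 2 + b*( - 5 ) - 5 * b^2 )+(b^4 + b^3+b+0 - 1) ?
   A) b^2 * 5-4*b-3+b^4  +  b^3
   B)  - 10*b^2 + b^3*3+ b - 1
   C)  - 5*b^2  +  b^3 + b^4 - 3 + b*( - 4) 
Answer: C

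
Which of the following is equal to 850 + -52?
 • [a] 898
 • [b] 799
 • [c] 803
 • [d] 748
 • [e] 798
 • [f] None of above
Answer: e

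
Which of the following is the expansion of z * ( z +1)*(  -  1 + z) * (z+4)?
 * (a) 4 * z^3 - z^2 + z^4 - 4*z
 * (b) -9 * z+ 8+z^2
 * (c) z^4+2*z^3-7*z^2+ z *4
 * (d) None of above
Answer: a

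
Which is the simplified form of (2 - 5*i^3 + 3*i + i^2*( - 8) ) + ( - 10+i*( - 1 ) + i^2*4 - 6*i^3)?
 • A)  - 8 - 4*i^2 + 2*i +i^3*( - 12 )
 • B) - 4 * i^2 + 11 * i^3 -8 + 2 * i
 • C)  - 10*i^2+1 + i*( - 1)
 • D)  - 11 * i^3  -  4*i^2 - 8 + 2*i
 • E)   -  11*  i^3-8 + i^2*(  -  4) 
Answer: D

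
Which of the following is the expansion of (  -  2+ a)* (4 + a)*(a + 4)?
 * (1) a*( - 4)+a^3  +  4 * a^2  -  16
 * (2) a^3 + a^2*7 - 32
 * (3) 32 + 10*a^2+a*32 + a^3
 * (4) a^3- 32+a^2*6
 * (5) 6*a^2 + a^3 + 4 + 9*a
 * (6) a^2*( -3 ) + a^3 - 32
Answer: 4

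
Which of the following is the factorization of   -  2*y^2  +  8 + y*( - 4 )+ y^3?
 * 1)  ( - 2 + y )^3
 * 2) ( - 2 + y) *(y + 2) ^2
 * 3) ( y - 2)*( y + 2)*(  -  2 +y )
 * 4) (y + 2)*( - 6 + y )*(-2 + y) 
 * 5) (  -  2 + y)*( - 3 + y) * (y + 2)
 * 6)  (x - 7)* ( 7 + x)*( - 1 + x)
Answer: 3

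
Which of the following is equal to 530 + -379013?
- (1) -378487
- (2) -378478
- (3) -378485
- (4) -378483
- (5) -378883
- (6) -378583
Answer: 4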